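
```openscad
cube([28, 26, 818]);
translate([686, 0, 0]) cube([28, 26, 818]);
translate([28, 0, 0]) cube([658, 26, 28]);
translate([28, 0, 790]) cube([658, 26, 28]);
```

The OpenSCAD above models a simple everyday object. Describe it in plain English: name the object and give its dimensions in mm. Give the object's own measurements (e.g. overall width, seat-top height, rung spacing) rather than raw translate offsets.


A rectangular picture frame lying in the x–z plane (depth along y). The opening is 658 mm wide (x) by 762 mm tall (z), surrounded by a border 28 mm wide on all four sides. The frame is 26 mm deep and is made of two full-height vertical stiles with two horizontal rails fitted between them.


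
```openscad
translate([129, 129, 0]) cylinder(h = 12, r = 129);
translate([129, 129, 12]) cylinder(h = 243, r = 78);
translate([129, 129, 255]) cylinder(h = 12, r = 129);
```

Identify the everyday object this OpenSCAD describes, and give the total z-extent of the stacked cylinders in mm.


A spool. The overall height is 267 mm.

Three coaxial cylinders, large–small–large — a spool. Two 12 mm flanges and a 243 mm core give 12 + 243 + 12 = 267 mm.


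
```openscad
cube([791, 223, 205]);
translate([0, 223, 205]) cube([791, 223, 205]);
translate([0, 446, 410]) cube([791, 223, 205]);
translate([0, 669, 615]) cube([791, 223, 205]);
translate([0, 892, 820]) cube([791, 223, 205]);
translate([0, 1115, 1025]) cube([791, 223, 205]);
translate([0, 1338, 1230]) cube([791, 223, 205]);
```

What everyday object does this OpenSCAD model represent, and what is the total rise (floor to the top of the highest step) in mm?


A staircase. The total rise is 1435 mm.

7 identical blocks, each offset up and back from the previous — a staircase. Each step is 205 mm tall and there are 7 of them, so the total rise is 7 × 205 = 1435 mm.


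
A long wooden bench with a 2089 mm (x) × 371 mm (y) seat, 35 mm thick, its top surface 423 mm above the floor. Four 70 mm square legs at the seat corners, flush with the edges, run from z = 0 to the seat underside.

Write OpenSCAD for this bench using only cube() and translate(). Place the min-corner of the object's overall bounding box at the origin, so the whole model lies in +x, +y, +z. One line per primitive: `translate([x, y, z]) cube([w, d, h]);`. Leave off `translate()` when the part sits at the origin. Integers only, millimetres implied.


translate([0, 0, 388]) cube([2089, 371, 35]);
cube([70, 70, 388]);
translate([0, 301, 0]) cube([70, 70, 388]);
translate([2019, 0, 0]) cube([70, 70, 388]);
translate([2019, 301, 0]) cube([70, 70, 388]);


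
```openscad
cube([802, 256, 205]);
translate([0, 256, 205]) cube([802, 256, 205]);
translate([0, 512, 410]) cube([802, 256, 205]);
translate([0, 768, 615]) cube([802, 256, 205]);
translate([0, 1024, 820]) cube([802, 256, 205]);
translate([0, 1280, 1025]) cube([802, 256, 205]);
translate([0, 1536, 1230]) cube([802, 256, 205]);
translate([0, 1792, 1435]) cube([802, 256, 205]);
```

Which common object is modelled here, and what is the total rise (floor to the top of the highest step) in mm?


A staircase. The total rise is 1640 mm.

8 identical blocks, each offset up and back from the previous — a staircase. Each step is 205 mm tall and there are 8 of them, so the total rise is 8 × 205 = 1640 mm.


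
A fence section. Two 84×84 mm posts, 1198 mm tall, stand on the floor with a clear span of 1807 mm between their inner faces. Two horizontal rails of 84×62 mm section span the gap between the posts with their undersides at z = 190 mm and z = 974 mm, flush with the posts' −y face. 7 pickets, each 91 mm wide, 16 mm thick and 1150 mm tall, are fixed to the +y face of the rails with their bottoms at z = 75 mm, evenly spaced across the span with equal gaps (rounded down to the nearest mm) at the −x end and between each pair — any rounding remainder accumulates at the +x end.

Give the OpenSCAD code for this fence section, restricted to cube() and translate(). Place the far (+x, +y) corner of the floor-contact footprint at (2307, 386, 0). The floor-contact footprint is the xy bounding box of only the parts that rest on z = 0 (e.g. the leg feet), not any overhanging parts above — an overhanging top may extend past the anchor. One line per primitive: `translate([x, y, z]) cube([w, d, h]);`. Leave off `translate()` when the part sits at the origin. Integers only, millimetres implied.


translate([332, 302, 0]) cube([84, 84, 1198]);
translate([2223, 302, 0]) cube([84, 84, 1198]);
translate([416, 302, 190]) cube([1807, 84, 62]);
translate([416, 302, 974]) cube([1807, 84, 62]);
translate([562, 386, 75]) cube([91, 16, 1150]);
translate([799, 386, 75]) cube([91, 16, 1150]);
translate([1036, 386, 75]) cube([91, 16, 1150]);
translate([1273, 386, 75]) cube([91, 16, 1150]);
translate([1510, 386, 75]) cube([91, 16, 1150]);
translate([1747, 386, 75]) cube([91, 16, 1150]);
translate([1984, 386, 75]) cube([91, 16, 1150]);


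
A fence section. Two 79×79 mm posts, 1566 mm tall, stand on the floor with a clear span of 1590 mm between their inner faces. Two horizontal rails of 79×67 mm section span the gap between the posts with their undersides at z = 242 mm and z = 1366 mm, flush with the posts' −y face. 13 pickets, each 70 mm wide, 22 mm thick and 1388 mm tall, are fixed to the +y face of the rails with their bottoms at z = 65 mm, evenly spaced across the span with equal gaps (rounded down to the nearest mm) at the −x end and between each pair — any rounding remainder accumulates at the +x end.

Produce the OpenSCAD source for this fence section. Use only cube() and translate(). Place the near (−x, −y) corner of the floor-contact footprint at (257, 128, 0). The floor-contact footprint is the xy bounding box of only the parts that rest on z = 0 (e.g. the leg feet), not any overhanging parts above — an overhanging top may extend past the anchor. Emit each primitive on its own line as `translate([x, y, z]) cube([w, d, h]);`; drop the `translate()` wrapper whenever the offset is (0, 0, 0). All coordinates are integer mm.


translate([257, 128, 0]) cube([79, 79, 1566]);
translate([1926, 128, 0]) cube([79, 79, 1566]);
translate([336, 128, 242]) cube([1590, 79, 67]);
translate([336, 128, 1366]) cube([1590, 79, 67]);
translate([384, 207, 65]) cube([70, 22, 1388]);
translate([502, 207, 65]) cube([70, 22, 1388]);
translate([620, 207, 65]) cube([70, 22, 1388]);
translate([738, 207, 65]) cube([70, 22, 1388]);
translate([856, 207, 65]) cube([70, 22, 1388]);
translate([974, 207, 65]) cube([70, 22, 1388]);
translate([1092, 207, 65]) cube([70, 22, 1388]);
translate([1210, 207, 65]) cube([70, 22, 1388]);
translate([1328, 207, 65]) cube([70, 22, 1388]);
translate([1446, 207, 65]) cube([70, 22, 1388]);
translate([1564, 207, 65]) cube([70, 22, 1388]);
translate([1682, 207, 65]) cube([70, 22, 1388]);
translate([1800, 207, 65]) cube([70, 22, 1388]);


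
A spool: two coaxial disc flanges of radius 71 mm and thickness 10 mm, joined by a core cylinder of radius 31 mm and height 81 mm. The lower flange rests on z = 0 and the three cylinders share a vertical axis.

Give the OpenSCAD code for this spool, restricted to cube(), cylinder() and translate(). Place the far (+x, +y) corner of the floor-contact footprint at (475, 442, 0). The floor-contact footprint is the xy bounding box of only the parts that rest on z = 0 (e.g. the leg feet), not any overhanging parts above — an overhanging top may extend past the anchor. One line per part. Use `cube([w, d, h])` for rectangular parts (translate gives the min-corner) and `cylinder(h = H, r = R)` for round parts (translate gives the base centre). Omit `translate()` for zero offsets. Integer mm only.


translate([404, 371, 0]) cylinder(h = 10, r = 71);
translate([404, 371, 10]) cylinder(h = 81, r = 31);
translate([404, 371, 91]) cylinder(h = 10, r = 71);


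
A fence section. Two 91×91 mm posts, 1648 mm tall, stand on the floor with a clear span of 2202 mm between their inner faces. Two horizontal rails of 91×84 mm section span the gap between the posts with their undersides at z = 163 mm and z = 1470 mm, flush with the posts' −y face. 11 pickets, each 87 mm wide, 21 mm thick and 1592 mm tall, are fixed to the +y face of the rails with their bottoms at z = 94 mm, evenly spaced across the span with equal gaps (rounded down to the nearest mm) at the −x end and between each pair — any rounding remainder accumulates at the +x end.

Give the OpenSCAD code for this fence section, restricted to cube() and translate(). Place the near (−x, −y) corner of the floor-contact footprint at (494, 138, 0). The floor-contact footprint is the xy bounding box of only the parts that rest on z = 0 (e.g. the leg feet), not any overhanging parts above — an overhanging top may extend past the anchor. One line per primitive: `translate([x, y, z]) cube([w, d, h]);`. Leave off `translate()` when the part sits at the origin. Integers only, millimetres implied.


translate([494, 138, 0]) cube([91, 91, 1648]);
translate([2787, 138, 0]) cube([91, 91, 1648]);
translate([585, 138, 163]) cube([2202, 91, 84]);
translate([585, 138, 1470]) cube([2202, 91, 84]);
translate([688, 229, 94]) cube([87, 21, 1592]);
translate([878, 229, 94]) cube([87, 21, 1592]);
translate([1068, 229, 94]) cube([87, 21, 1592]);
translate([1258, 229, 94]) cube([87, 21, 1592]);
translate([1448, 229, 94]) cube([87, 21, 1592]);
translate([1638, 229, 94]) cube([87, 21, 1592]);
translate([1828, 229, 94]) cube([87, 21, 1592]);
translate([2018, 229, 94]) cube([87, 21, 1592]);
translate([2208, 229, 94]) cube([87, 21, 1592]);
translate([2398, 229, 94]) cube([87, 21, 1592]);
translate([2588, 229, 94]) cube([87, 21, 1592]);


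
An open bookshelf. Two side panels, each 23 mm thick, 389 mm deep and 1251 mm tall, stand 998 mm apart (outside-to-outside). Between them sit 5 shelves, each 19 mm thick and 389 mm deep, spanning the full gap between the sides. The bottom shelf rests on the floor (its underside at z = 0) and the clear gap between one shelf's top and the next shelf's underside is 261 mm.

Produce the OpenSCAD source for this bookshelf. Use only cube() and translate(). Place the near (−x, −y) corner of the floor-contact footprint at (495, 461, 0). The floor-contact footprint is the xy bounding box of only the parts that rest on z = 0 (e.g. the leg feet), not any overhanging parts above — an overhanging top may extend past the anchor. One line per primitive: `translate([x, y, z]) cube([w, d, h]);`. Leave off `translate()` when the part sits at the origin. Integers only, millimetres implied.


translate([495, 461, 0]) cube([23, 389, 1251]);
translate([1470, 461, 0]) cube([23, 389, 1251]);
translate([518, 461, 0]) cube([952, 389, 19]);
translate([518, 461, 280]) cube([952, 389, 19]);
translate([518, 461, 560]) cube([952, 389, 19]);
translate([518, 461, 840]) cube([952, 389, 19]);
translate([518, 461, 1120]) cube([952, 389, 19]);


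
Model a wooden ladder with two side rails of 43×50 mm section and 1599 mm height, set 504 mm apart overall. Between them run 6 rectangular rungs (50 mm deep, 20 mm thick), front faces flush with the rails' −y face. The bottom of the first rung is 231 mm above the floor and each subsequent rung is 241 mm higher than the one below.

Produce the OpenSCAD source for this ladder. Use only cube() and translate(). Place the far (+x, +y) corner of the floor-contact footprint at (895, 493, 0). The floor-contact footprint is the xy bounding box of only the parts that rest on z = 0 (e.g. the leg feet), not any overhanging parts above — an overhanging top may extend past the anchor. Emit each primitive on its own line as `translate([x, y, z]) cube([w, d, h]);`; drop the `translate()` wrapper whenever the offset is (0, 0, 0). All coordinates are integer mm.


// rung span = 504 - 2*43 = 418
// rung[k] z = 231 + k*241
translate([391, 443, 0]) cube([43, 50, 1599]);
translate([852, 443, 0]) cube([43, 50, 1599]);
translate([434, 443, 231]) cube([418, 50, 20]);
translate([434, 443, 472]) cube([418, 50, 20]);
translate([434, 443, 713]) cube([418, 50, 20]);
translate([434, 443, 954]) cube([418, 50, 20]);
translate([434, 443, 1195]) cube([418, 50, 20]);
translate([434, 443, 1436]) cube([418, 50, 20]);


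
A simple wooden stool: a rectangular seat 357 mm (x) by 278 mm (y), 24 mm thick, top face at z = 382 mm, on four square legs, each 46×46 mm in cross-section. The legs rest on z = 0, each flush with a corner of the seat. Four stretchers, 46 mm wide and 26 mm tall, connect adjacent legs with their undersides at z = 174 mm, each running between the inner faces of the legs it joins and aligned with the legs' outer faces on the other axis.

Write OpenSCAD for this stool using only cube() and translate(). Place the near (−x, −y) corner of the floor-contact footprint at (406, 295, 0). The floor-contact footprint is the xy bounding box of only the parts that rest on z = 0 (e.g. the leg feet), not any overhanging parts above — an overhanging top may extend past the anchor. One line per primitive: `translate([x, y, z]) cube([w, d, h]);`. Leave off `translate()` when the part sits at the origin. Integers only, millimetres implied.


translate([406, 295, 358]) cube([357, 278, 24]);
translate([406, 295, 0]) cube([46, 46, 358]);
translate([717, 295, 0]) cube([46, 46, 358]);
translate([406, 527, 0]) cube([46, 46, 358]);
translate([717, 527, 0]) cube([46, 46, 358]);
translate([452, 295, 174]) cube([265, 46, 26]);
translate([452, 527, 174]) cube([265, 46, 26]);
translate([406, 341, 174]) cube([46, 186, 26]);
translate([717, 341, 174]) cube([46, 186, 26]);


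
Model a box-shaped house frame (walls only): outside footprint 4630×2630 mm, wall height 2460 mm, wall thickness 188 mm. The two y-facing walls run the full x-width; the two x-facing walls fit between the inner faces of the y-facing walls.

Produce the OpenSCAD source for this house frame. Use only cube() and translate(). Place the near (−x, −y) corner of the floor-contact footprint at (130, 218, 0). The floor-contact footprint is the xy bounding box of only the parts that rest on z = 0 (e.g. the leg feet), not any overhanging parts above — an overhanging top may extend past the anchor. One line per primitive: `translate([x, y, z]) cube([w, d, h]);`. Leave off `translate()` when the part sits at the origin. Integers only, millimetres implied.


translate([130, 218, 0]) cube([4630, 188, 2460]);
translate([130, 2660, 0]) cube([4630, 188, 2460]);
translate([130, 406, 0]) cube([188, 2254, 2460]);
translate([4572, 406, 0]) cube([188, 2254, 2460]);


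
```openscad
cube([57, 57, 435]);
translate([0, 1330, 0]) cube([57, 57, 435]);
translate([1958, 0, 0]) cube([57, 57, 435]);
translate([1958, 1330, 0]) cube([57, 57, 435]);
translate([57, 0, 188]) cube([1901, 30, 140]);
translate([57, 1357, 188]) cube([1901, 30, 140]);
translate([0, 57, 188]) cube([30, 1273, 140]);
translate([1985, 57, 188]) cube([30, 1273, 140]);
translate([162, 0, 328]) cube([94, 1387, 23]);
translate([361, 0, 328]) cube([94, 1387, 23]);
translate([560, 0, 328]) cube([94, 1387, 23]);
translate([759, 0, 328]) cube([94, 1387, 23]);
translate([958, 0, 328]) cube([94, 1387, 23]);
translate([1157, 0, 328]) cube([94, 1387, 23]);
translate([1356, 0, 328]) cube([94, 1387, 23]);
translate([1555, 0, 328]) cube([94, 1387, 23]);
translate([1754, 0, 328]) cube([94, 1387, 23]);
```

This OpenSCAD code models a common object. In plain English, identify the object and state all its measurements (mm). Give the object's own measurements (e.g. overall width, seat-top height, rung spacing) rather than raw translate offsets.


A bed frame 2015 mm long (x) by 1387 mm wide (y). Four 57×57 mm corner posts, 435 mm tall, at the corners of the footprint. Four rails of 30 mm thickness and 140 mm height run between adjacent posts with their undersides at z = 188 mm, their outer faces flush with the outside of the frame (the two x-running rails run between the posts' inner faces; the two y-running rails run between the posts' inner faces). 9 slats, each 94 mm wide (x) and 23 mm thick, lie across the top of the two x-running rails, running the full 1387 mm width of the frame in y; along x they sit between the end posts with a 105 mm gap after the −x posts and between neighbouring slats, leaving 110 mm before the +x posts.


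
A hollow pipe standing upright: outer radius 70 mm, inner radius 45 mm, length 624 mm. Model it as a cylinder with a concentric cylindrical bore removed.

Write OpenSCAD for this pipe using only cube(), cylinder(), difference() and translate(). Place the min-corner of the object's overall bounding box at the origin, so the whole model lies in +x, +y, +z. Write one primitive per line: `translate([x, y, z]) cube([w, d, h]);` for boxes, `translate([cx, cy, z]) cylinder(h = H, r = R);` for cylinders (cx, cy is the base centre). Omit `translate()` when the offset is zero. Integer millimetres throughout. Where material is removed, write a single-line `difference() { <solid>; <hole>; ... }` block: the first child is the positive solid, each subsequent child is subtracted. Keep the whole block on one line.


difference() { translate([70, 70, 0]) cylinder(h = 624, r = 70); translate([70, 70, 0]) cylinder(h = 624, r = 45); }


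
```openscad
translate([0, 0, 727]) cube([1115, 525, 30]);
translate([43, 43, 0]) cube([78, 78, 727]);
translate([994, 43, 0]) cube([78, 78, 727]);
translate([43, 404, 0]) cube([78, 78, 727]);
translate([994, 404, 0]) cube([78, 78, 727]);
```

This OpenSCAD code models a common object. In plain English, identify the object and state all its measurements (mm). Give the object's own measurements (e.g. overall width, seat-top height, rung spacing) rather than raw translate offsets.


A rectangular dining table. The top is 1115×525×30 mm with its upper surface at z = 757 mm. It stands on four 78×78 mm square legs, each inset 43 mm from the nearest pair of top edges, running from the floor to the underside of the top.


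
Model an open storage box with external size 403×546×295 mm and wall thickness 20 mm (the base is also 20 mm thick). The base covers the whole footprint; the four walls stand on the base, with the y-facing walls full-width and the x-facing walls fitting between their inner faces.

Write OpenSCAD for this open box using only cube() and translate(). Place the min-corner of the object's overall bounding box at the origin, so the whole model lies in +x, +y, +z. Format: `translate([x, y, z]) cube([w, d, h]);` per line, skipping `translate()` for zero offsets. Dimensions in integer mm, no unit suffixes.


cube([403, 546, 20]);
translate([0, 0, 20]) cube([403, 20, 275]);
translate([0, 526, 20]) cube([403, 20, 275]);
translate([0, 20, 20]) cube([20, 506, 275]);
translate([383, 20, 20]) cube([20, 506, 275]);


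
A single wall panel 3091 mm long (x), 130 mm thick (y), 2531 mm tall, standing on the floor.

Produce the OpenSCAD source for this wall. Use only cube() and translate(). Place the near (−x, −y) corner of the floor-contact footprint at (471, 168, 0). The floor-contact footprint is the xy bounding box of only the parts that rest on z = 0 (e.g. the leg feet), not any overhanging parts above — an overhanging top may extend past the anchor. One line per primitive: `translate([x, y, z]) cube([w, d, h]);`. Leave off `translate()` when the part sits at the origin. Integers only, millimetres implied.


translate([471, 168, 0]) cube([3091, 130, 2531]);


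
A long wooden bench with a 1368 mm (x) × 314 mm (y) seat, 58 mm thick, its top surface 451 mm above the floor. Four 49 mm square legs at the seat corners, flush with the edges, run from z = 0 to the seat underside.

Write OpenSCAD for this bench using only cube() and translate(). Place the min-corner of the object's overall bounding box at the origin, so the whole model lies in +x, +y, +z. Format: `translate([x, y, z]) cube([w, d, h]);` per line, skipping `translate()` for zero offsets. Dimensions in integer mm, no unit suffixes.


translate([0, 0, 393]) cube([1368, 314, 58]);
cube([49, 49, 393]);
translate([0, 265, 0]) cube([49, 49, 393]);
translate([1319, 0, 0]) cube([49, 49, 393]);
translate([1319, 265, 0]) cube([49, 49, 393]);


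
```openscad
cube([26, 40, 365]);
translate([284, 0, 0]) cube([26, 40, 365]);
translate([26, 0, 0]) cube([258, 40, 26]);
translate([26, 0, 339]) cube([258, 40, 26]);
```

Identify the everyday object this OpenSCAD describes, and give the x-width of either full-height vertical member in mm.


A picture frame. The border width is 26 mm.

Four thin pieces enclosing a rectangular opening — a picture frame. The two full-height stiles are 365 mm tall; the top rail sits at z = 339 and is 26 mm tall, so the border above the opening is 365 − 339 = 26 mm, matching the stile x-width.


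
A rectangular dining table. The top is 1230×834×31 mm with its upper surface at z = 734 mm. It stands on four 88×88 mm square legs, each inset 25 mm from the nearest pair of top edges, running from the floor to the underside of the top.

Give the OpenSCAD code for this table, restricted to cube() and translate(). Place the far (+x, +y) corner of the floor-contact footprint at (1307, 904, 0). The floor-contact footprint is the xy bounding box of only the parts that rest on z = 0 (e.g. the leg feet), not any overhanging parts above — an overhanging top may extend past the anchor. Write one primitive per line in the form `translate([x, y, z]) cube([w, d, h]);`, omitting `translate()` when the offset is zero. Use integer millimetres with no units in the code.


translate([102, 95, 703]) cube([1230, 834, 31]);
translate([127, 120, 0]) cube([88, 88, 703]);
translate([1219, 120, 0]) cube([88, 88, 703]);
translate([127, 816, 0]) cube([88, 88, 703]);
translate([1219, 816, 0]) cube([88, 88, 703]);


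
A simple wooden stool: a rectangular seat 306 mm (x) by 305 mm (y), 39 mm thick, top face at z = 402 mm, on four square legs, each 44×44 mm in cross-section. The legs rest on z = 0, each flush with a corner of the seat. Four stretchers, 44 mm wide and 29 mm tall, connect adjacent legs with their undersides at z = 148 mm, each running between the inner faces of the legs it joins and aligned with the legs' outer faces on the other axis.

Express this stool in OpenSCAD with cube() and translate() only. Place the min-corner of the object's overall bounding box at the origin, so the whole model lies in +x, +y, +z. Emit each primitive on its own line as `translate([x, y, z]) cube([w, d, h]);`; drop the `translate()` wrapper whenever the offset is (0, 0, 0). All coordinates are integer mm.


// leg_h = 402 - 39 = 363
// stretcher span = 306 - 2*44 = 218
translate([0, 0, 363]) cube([306, 305, 39]);
cube([44, 44, 363]);
translate([262, 0, 0]) cube([44, 44, 363]);
translate([0, 261, 0]) cube([44, 44, 363]);
translate([262, 261, 0]) cube([44, 44, 363]);
translate([44, 0, 148]) cube([218, 44, 29]);
translate([44, 261, 148]) cube([218, 44, 29]);
translate([0, 44, 148]) cube([44, 217, 29]);
translate([262, 44, 148]) cube([44, 217, 29]);


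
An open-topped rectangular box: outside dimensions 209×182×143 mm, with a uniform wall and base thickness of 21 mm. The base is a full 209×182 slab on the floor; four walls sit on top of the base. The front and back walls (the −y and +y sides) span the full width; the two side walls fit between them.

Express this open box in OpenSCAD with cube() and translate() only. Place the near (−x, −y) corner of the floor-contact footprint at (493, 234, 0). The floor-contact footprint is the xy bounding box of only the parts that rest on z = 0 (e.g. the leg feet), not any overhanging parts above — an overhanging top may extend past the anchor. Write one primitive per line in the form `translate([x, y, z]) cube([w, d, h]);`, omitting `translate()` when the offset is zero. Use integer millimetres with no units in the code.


translate([493, 234, 0]) cube([209, 182, 21]);
translate([493, 234, 21]) cube([209, 21, 122]);
translate([493, 395, 21]) cube([209, 21, 122]);
translate([493, 255, 21]) cube([21, 140, 122]);
translate([681, 255, 21]) cube([21, 140, 122]);


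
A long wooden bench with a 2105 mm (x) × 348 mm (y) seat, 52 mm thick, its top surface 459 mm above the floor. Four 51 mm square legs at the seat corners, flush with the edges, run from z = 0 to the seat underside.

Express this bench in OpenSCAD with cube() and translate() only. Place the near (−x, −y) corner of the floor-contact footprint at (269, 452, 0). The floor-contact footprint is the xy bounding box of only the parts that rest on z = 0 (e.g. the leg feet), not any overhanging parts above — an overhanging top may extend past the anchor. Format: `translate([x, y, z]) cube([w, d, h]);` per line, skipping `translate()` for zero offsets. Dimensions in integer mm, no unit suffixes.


// leg_h = 459 − 52 = 407
translate([269, 452, 407]) cube([2105, 348, 52]);
translate([269, 452, 0]) cube([51, 51, 407]);
translate([269, 749, 0]) cube([51, 51, 407]);
translate([2323, 452, 0]) cube([51, 51, 407]);
translate([2323, 749, 0]) cube([51, 51, 407]);


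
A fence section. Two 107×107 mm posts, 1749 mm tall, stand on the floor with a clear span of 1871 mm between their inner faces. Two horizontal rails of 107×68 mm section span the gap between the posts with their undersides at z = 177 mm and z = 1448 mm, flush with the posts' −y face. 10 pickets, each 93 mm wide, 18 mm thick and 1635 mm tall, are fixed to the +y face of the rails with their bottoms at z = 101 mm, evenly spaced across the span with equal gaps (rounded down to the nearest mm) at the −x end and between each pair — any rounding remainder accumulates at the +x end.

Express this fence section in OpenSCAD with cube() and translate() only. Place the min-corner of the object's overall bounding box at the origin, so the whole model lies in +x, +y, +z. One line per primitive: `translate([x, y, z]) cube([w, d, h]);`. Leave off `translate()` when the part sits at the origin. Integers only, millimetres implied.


cube([107, 107, 1749]);
translate([1978, 0, 0]) cube([107, 107, 1749]);
translate([107, 0, 177]) cube([1871, 107, 68]);
translate([107, 0, 1448]) cube([1871, 107, 68]);
translate([192, 107, 101]) cube([93, 18, 1635]);
translate([370, 107, 101]) cube([93, 18, 1635]);
translate([548, 107, 101]) cube([93, 18, 1635]);
translate([726, 107, 101]) cube([93, 18, 1635]);
translate([904, 107, 101]) cube([93, 18, 1635]);
translate([1082, 107, 101]) cube([93, 18, 1635]);
translate([1260, 107, 101]) cube([93, 18, 1635]);
translate([1438, 107, 101]) cube([93, 18, 1635]);
translate([1616, 107, 101]) cube([93, 18, 1635]);
translate([1794, 107, 101]) cube([93, 18, 1635]);


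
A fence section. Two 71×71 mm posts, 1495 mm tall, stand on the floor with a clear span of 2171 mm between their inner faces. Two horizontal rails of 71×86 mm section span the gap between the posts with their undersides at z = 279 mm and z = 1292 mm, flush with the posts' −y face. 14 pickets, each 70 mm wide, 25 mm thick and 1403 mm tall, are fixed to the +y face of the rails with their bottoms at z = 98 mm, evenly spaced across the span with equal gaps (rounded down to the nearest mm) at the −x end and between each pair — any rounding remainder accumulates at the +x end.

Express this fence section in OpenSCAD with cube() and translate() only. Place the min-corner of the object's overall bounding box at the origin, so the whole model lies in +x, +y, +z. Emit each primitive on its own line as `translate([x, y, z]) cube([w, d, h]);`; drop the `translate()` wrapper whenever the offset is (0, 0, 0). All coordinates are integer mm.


cube([71, 71, 1495]);
translate([2242, 0, 0]) cube([71, 71, 1495]);
translate([71, 0, 279]) cube([2171, 71, 86]);
translate([71, 0, 1292]) cube([2171, 71, 86]);
translate([150, 71, 98]) cube([70, 25, 1403]);
translate([299, 71, 98]) cube([70, 25, 1403]);
translate([448, 71, 98]) cube([70, 25, 1403]);
translate([597, 71, 98]) cube([70, 25, 1403]);
translate([746, 71, 98]) cube([70, 25, 1403]);
translate([895, 71, 98]) cube([70, 25, 1403]);
translate([1044, 71, 98]) cube([70, 25, 1403]);
translate([1193, 71, 98]) cube([70, 25, 1403]);
translate([1342, 71, 98]) cube([70, 25, 1403]);
translate([1491, 71, 98]) cube([70, 25, 1403]);
translate([1640, 71, 98]) cube([70, 25, 1403]);
translate([1789, 71, 98]) cube([70, 25, 1403]);
translate([1938, 71, 98]) cube([70, 25, 1403]);
translate([2087, 71, 98]) cube([70, 25, 1403]);


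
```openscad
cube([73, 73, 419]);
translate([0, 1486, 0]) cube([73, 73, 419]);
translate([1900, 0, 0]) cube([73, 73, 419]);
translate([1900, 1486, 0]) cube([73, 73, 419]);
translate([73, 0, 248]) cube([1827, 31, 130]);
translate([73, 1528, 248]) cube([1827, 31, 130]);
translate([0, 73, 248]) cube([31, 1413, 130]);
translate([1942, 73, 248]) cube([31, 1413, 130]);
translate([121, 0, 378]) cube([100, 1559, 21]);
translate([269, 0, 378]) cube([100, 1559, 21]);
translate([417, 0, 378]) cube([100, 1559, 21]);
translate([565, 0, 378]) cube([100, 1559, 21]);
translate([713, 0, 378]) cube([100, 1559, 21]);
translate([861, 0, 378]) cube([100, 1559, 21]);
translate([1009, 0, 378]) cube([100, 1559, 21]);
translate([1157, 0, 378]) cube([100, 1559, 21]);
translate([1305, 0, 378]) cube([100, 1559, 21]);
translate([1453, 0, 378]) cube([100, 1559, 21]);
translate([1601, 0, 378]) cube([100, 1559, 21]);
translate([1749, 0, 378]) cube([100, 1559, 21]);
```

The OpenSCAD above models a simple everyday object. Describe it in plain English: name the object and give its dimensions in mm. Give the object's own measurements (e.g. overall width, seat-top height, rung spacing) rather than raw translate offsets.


A bed frame 1973 mm long (x) by 1559 mm wide (y). Four 73×73 mm corner posts, 419 mm tall, at the corners of the footprint. Four rails of 31 mm thickness and 130 mm height run between adjacent posts with their undersides at z = 248 mm, their outer faces flush with the outside of the frame (the two x-running rails run between the posts' inner faces; the two y-running rails run between the posts' inner faces). 12 slats, each 100 mm wide (x) and 21 mm thick, lie across the top of the two x-running rails, running the full 1559 mm width of the frame in y; along x they sit between the end posts with a 48 mm gap after the −x posts and between neighbouring slats, leaving 51 mm before the +x posts.


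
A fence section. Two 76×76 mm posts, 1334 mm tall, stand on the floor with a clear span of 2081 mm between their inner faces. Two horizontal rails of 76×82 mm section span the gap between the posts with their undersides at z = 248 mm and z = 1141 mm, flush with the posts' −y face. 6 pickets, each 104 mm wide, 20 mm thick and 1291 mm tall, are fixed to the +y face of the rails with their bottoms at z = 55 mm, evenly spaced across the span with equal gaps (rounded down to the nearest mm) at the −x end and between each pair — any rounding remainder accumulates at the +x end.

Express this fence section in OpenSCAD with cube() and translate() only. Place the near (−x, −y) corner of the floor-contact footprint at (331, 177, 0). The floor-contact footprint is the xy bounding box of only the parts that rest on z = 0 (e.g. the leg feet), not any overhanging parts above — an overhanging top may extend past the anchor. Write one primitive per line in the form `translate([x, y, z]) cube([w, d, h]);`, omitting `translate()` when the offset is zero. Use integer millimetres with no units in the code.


translate([331, 177, 0]) cube([76, 76, 1334]);
translate([2488, 177, 0]) cube([76, 76, 1334]);
translate([407, 177, 248]) cube([2081, 76, 82]);
translate([407, 177, 1141]) cube([2081, 76, 82]);
translate([615, 253, 55]) cube([104, 20, 1291]);
translate([927, 253, 55]) cube([104, 20, 1291]);
translate([1239, 253, 55]) cube([104, 20, 1291]);
translate([1551, 253, 55]) cube([104, 20, 1291]);
translate([1863, 253, 55]) cube([104, 20, 1291]);
translate([2175, 253, 55]) cube([104, 20, 1291]);


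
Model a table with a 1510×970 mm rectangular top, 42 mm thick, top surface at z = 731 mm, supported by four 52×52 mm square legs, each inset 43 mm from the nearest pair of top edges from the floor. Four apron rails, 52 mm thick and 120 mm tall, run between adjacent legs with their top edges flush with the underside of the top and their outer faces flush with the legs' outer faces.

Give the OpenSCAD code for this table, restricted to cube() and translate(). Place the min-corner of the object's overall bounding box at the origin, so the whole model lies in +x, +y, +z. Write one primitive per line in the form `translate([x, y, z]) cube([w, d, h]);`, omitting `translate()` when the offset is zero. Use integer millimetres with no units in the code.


translate([0, 0, 689]) cube([1510, 970, 42]);
translate([43, 43, 0]) cube([52, 52, 689]);
translate([1415, 43, 0]) cube([52, 52, 689]);
translate([43, 875, 0]) cube([52, 52, 689]);
translate([1415, 875, 0]) cube([52, 52, 689]);
translate([95, 43, 569]) cube([1320, 52, 120]);
translate([95, 875, 569]) cube([1320, 52, 120]);
translate([43, 95, 569]) cube([52, 780, 120]);
translate([1415, 95, 569]) cube([52, 780, 120]);


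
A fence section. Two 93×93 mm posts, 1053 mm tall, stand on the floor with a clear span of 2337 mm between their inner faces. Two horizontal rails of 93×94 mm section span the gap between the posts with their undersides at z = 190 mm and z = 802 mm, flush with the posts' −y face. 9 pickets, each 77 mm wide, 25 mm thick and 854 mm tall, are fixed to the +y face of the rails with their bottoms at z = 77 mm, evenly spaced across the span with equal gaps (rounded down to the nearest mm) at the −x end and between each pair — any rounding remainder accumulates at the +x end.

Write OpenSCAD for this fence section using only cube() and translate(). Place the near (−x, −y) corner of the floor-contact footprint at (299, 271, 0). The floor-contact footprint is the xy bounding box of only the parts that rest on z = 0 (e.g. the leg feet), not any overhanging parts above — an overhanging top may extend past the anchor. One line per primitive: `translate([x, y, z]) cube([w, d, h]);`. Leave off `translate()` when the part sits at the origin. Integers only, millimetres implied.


translate([299, 271, 0]) cube([93, 93, 1053]);
translate([2729, 271, 0]) cube([93, 93, 1053]);
translate([392, 271, 190]) cube([2337, 93, 94]);
translate([392, 271, 802]) cube([2337, 93, 94]);
translate([556, 364, 77]) cube([77, 25, 854]);
translate([797, 364, 77]) cube([77, 25, 854]);
translate([1038, 364, 77]) cube([77, 25, 854]);
translate([1279, 364, 77]) cube([77, 25, 854]);
translate([1520, 364, 77]) cube([77, 25, 854]);
translate([1761, 364, 77]) cube([77, 25, 854]);
translate([2002, 364, 77]) cube([77, 25, 854]);
translate([2243, 364, 77]) cube([77, 25, 854]);
translate([2484, 364, 77]) cube([77, 25, 854]);


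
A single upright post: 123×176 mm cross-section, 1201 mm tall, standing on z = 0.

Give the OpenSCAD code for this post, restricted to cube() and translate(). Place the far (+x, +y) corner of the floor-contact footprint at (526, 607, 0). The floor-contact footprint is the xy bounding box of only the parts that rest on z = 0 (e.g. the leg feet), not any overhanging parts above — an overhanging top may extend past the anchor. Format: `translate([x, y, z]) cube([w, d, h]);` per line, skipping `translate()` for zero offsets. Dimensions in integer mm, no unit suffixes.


translate([403, 431, 0]) cube([123, 176, 1201]);


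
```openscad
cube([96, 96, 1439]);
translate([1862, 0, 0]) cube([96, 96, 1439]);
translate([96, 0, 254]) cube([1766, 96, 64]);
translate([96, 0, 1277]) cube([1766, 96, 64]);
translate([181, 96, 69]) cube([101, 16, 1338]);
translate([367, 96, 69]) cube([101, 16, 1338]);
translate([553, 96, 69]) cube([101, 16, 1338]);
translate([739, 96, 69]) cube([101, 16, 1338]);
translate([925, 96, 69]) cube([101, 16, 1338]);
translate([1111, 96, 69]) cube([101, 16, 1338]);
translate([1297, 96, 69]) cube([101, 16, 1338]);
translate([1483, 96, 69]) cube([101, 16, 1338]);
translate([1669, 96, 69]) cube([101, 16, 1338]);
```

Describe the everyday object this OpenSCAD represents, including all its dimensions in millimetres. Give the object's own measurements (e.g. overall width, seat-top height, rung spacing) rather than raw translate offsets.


A fence section. Two 96×96 mm posts, 1439 mm tall, stand on the floor with a clear span of 1766 mm between their inner faces. Two horizontal rails of 96×64 mm section span the gap between the posts with their undersides at z = 254 mm and z = 1277 mm, flush with the posts' −y face. 9 pickets, each 101 mm wide, 16 mm thick and 1338 mm tall, are fixed to the +y face of the rails with their bottoms at z = 69 mm, spaced across the span with a 85 mm gap after the −x post and between neighbouring pickets, with 92 mm left before the +x post.


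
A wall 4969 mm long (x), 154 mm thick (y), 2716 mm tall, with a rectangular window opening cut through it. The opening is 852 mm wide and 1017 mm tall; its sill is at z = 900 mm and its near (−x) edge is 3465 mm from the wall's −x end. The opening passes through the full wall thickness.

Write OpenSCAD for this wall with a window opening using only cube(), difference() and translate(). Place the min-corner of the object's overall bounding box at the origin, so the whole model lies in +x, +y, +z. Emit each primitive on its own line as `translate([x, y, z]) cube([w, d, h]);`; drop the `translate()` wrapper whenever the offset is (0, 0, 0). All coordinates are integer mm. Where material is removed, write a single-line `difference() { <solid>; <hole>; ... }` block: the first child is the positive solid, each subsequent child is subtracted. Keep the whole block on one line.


difference() { cube([4969, 154, 2716]); translate([3465, 0, 900]) cube([852, 154, 1017]); }


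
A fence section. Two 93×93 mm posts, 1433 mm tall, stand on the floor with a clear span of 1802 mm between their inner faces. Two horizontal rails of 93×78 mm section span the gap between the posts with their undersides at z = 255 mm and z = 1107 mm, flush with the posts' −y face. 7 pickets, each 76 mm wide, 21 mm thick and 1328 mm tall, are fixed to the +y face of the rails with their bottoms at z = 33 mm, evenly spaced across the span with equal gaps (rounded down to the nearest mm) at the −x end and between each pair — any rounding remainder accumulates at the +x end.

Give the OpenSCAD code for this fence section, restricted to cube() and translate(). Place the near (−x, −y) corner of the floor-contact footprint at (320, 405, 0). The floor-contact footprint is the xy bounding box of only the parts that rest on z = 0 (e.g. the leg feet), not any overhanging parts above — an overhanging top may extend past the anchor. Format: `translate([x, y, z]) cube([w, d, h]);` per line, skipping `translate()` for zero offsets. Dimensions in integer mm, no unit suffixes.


translate([320, 405, 0]) cube([93, 93, 1433]);
translate([2215, 405, 0]) cube([93, 93, 1433]);
translate([413, 405, 255]) cube([1802, 93, 78]);
translate([413, 405, 1107]) cube([1802, 93, 78]);
translate([571, 498, 33]) cube([76, 21, 1328]);
translate([805, 498, 33]) cube([76, 21, 1328]);
translate([1039, 498, 33]) cube([76, 21, 1328]);
translate([1273, 498, 33]) cube([76, 21, 1328]);
translate([1507, 498, 33]) cube([76, 21, 1328]);
translate([1741, 498, 33]) cube([76, 21, 1328]);
translate([1975, 498, 33]) cube([76, 21, 1328]);


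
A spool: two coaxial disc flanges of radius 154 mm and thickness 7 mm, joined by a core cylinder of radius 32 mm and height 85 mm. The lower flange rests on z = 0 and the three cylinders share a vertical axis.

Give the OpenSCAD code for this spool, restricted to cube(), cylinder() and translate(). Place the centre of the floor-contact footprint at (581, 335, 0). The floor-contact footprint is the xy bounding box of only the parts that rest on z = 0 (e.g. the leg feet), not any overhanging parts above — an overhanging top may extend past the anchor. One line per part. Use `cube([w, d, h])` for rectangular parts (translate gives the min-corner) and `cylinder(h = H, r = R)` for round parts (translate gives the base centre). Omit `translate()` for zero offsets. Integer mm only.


translate([581, 335, 0]) cylinder(h = 7, r = 154);
translate([581, 335, 7]) cylinder(h = 85, r = 32);
translate([581, 335, 92]) cylinder(h = 7, r = 154);
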